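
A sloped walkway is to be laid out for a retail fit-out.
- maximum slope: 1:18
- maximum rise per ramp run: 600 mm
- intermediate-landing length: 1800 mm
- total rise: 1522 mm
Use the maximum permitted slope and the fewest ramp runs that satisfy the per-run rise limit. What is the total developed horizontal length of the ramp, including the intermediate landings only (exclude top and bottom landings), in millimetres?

At most 600 each: 1522/600 = 2.54, giving 3 ramp runs. That means 2 intermediate landings.
Horizontal run for 1522 mm of rise at 1:18 is 1522 × 18 = 27396 mm.
Intermediate landings: 2 × 1800 = 3600 mm.
Total developed length = 27396 + 3600 = 30996 mm.

30996 mm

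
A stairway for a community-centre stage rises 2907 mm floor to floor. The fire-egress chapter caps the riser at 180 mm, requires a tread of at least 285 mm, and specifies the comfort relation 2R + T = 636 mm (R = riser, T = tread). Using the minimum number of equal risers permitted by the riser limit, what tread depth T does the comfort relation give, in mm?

294 mm

At most 180 each: 2907/180 = 16.15, giving 17 risers.
Riser R = 2907 / 17 = 171 mm, within the 180 mm limit.
Tread T = 636 − 2 × 171 = 294 mm (≥ 285 mm).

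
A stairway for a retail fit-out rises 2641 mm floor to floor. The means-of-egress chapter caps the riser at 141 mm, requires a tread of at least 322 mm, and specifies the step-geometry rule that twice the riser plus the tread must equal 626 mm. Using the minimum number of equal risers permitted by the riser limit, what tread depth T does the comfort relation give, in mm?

2641 / 141 = 18.73, so 19 risers are needed.
R = 2641 ÷ 19 = 139 mm.
From 2R + T = 626: T = 626 − 278 = 348 mm.

348 mm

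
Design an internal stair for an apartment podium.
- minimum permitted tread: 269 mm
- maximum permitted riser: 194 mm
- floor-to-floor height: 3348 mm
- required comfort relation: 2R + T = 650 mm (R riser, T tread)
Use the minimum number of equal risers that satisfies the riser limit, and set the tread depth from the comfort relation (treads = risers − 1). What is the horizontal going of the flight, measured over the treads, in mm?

⌈3348/194⌉ = 18 risers.
Each riser is 3348/18 = 186 mm (≤ 194 mm).
From 2R + T = 650: T = 650 − 372 = 278 mm.
Going = (18 − 1) × 278 = 4726 mm.

4726 mm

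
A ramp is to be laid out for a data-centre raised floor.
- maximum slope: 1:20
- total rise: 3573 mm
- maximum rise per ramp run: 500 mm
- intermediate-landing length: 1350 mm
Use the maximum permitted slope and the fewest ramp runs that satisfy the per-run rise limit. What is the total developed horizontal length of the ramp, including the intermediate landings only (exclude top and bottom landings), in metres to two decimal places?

80.91 m

At most 500 each: 3573/500 = 7.15, giving 8 ramp runs. That means 7 intermediate landings.
Horizontal run for 3573 mm of rise at 1:20 is 3573 × 20 = 71460 mm.
7 intermediate landings contribute 7 × 1350 = 9450 mm.
Total developed length = 71460 + 9450 = 80910 mm.
= 80.91 m.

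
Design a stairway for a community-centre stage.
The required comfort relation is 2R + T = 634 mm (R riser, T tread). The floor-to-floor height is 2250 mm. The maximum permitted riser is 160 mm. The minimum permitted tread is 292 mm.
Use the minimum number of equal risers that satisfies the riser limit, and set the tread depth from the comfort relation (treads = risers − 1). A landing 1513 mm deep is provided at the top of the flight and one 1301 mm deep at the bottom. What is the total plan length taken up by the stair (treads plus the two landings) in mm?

⌈2250/160⌉ = 15 risers.
Riser R = 2250 / 15 = 150 mm, within the 160 mm limit.
Tread T = 634 − 2 × 150 = 334 mm (≥ 292 mm).
Treads = 15 − 1 = 14; going = 14 × 334 = 4676 mm.
Enclosure = 4676 + 1513 + 1301 = 7490 mm.

7490 mm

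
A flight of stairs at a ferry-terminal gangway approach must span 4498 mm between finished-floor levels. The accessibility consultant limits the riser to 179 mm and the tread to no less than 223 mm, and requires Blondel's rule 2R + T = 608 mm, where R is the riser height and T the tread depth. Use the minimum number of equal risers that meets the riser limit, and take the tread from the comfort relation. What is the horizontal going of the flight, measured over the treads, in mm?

6550 mm

4498 / 179 = 25.128 → round up to 26 risers.
Each riser is 4498/26 = 173 mm (≤ 179 mm).
T = 608 − 2·173 = 262 mm, which satisfies the 223 mm minimum.
Going = (26 − 1) × 262 = 6550 mm.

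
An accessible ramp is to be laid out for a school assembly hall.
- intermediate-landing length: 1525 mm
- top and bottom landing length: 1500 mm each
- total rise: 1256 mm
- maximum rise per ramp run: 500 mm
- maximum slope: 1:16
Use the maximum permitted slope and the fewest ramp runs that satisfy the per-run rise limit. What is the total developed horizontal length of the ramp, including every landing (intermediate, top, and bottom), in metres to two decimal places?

26.15 m

⌈1256/500⌉ = 3 ramp runs. That means 2 intermediate landings.
Ramp run (horizontal) at 1:16: 1256 × 16 = 20096 mm.
2 intermediate landings contribute 2 × 1525 = 3050 mm.
Top and bottom landings: 2 × 1500 = 3000 mm.
Total = 20096 + 3050 + 3000 = 26146 mm.
= 26.15 m.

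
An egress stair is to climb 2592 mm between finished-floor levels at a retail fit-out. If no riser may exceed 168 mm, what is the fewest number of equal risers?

16 risers

2592 / 168 = 15.429 → round up to 16 risers.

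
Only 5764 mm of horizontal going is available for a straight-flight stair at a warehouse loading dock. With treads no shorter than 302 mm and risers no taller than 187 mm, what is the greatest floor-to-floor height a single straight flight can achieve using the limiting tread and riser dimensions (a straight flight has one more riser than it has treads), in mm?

5764 / 302 = 19.09, so 19 treads fit.
Risers = treads + 1 = 20.
Maximum height = 20 × 187 = 3740 mm.

3740 mm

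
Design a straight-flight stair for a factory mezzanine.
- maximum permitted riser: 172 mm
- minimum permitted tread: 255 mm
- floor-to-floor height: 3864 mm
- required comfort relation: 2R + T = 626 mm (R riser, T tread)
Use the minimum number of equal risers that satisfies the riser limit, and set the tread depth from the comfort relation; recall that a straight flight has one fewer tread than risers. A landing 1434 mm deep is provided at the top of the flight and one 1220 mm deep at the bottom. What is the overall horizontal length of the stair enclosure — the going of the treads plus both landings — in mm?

9034 mm

At most 172 each: 3864/172 = 22.47, giving 23 risers.
Riser R = 3864 / 23 = 168 mm, within the 172 mm limit.
Tread T = 626 − 2 × 168 = 290 mm (≥ 255 mm).
Going = (23 − 1) × 290 = 6380 mm.
Add landings: 6380 + 1434 + 1220 = 9034 mm.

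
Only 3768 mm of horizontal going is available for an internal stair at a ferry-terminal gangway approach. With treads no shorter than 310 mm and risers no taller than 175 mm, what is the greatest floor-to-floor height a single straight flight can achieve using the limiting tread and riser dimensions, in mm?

2275 mm

Treads that fit: ⌊3768 / 310⌋ = 12.
Risers = treads + 1 = 13.
Maximum height = 13 × 175 = 2275 mm.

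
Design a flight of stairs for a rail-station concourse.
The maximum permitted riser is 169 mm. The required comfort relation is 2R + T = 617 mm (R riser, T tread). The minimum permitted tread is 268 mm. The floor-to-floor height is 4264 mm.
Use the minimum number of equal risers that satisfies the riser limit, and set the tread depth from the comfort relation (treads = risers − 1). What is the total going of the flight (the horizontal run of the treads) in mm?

4264 / 169 = 25.23, so 26 risers are needed.
R = 4264 ÷ 26 = 164 mm.
Tread T = 617 − 2 × 164 = 289 mm (≥ 268 mm).
Treads = 26 − 1 = 25; going = 25 × 289 = 7225 mm.

7225 mm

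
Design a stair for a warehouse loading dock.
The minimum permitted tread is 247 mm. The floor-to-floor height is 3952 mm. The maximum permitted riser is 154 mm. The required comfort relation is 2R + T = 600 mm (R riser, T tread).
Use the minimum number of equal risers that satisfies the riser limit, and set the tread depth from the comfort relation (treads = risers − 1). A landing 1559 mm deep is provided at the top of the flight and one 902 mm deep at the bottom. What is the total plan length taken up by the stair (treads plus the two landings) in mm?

9861 mm

At most 154 each: 3952/154 = 25.66, giving 26 risers.
R = 3952 ÷ 26 = 152 mm.
T = 600 − 2·152 = 296 mm, which satisfies the 247 mm minimum.
26 risers give 25 treads; going = 25 × 296 = 7400 mm.
Enclosure = 7400 + 1559 + 902 = 9861 mm.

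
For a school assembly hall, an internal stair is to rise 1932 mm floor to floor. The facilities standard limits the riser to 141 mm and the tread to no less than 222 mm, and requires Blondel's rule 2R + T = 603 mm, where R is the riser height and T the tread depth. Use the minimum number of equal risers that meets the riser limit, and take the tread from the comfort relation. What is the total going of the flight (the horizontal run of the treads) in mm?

4251 mm

1932 / 141 = 13.70, so 14 risers are needed.
R = 1932 ÷ 14 = 138 mm.
T = 603 − 2·138 = 327 mm, which satisfies the 222 mm minimum.
Treads = 14 − 1 = 13; going = 13 × 327 = 4251 mm.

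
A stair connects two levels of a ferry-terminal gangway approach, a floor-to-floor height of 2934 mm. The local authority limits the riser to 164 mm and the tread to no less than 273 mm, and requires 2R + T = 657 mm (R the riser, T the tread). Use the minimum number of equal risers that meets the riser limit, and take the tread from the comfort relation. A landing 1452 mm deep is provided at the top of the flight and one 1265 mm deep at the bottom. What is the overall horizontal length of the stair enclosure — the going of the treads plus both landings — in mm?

At most 164 each: 2934/164 = 17.89, giving 18 risers.
Riser R = 2934 / 18 = 163 mm, within the 164 mm limit.
From 2R + T = 657: T = 657 − 326 = 331 mm.
18 risers give 17 treads; going = 17 × 331 = 5627 mm.
Add landings: 5627 + 1452 + 1265 = 8344 mm.

8344 mm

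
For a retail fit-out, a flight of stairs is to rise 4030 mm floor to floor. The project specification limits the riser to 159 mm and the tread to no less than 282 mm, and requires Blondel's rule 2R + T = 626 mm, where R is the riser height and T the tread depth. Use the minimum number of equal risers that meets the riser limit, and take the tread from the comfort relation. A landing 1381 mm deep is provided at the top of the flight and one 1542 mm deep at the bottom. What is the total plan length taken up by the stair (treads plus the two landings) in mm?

10823 mm

At most 159 each: 4030/159 = 25.35, giving 26 risers.
Each riser is 4030/26 = 155 mm (≤ 159 mm).
From 2R + T = 626: T = 626 − 310 = 316 mm.
26 risers give 25 treads; going = 25 × 316 = 7900 mm.
Enclosure = 7900 + 1381 + 1542 = 10823 mm.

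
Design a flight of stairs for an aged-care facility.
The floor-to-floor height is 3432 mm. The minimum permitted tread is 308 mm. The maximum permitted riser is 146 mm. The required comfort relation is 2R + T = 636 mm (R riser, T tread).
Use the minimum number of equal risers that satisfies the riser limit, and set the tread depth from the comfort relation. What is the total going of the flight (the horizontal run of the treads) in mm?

8050 mm

3432 / 146 = 23.51, so 24 risers are needed.
R = 3432 ÷ 24 = 143 mm.
T = 636 − 2·143 = 350 mm, which satisfies the 308 mm minimum.
Treads = 24 − 1 = 23; going = 23 × 350 = 8050 mm.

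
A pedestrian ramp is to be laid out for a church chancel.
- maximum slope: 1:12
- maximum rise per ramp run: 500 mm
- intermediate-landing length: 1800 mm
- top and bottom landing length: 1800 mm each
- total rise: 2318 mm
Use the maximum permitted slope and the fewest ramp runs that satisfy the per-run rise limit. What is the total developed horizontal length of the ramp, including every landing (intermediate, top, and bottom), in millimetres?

38616 mm

At most 500 each: 2318/500 = 4.64, giving 5 ramp runs. That means 4 intermediate landings.
Ramp run (horizontal) at 1:12: 2318 × 12 = 27816 mm.
4 intermediate landings contribute 4 × 1800 = 7200 mm.
Top and bottom landings: 2 × 1800 = 3600 mm.
Total = 27816 + 7200 + 3600 = 38616 mm.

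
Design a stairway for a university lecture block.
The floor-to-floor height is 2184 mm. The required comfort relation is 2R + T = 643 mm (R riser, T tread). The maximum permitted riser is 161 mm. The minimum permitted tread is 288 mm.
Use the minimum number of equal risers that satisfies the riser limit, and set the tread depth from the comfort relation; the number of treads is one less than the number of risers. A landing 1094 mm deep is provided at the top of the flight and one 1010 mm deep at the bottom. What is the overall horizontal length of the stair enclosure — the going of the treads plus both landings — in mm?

6407 mm

⌈2184/161⌉ = 14 risers.
Each riser is 2184/14 = 156 mm (≤ 161 mm).
Tread T = 643 − 2 × 156 = 331 mm (≥ 288 mm).
Going = (14 − 1) × 331 = 4303 mm.
Add landings: 4303 + 1094 + 1010 = 6407 mm.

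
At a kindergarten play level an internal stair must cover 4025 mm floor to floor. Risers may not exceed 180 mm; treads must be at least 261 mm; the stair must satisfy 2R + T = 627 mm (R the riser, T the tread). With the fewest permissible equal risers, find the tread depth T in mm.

277 mm

4025 / 180 = 22.361 → round up to 23 risers.
Each riser is 4025/23 = 175 mm (≤ 180 mm).
Tread T = 627 − 2 × 175 = 277 mm (≥ 261 mm).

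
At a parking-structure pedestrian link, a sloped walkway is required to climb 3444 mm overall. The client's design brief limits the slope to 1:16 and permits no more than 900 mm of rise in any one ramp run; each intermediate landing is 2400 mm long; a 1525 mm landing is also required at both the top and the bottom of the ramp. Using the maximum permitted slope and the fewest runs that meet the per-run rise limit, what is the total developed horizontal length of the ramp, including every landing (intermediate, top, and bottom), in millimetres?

At most 900 each: 3444/900 = 3.83, giving 4 ramp runs. That means 3 intermediate landings.
Horizontal run for 3444 mm of rise at 1:16 is 3444 × 16 = 55104 mm.
3 intermediate landings contribute 3 × 2400 = 7200 mm.
Top and bottom landings: 2 × 1525 = 3050 mm.
Total = 55104 + 7200 + 3050 = 65354 mm.

65354 mm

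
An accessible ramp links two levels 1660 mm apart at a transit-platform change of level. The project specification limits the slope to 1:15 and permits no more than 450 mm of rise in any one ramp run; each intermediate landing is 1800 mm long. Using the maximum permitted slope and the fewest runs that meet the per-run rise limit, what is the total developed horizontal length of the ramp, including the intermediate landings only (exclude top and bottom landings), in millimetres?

30300 mm

⌈1660/450⌉ = 4 ramp runs. That means 3 intermediate landings.
Ramp run (horizontal) at 1:15: 1660 × 15 = 24900 mm.
Intermediate landings: 3 × 1800 = 5400 mm.
Developed length = 24900 + 5400 = 30300 mm.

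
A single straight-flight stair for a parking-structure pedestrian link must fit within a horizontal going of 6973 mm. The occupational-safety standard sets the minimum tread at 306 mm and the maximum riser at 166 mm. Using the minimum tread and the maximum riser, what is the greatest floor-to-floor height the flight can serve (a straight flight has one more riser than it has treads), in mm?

Treads that fit: ⌊6973 / 306⌋ = 22.
Risers = treads + 1 = 23.
Maximum height = 23 × 166 = 3818 mm.

3818 mm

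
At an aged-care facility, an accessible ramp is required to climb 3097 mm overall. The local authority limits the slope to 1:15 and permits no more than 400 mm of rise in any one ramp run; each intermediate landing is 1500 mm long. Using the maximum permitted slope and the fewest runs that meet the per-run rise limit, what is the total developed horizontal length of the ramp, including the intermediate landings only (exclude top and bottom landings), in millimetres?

⌈3097/400⌉ = 8 ramp runs. That means 7 intermediate landings.
Ramp run (horizontal) at 1:15: 3097 × 15 = 46455 mm.
7 intermediate landings contribute 7 × 1500 = 10500 mm.
Total developed length = 46455 + 10500 = 56955 mm.

56955 mm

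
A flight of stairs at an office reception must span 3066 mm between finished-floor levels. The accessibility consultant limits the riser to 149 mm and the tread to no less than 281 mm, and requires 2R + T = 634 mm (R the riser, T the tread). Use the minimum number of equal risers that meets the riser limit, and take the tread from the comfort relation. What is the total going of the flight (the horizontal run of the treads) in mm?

6840 mm

3066 / 149 = 20.577 → round up to 21 risers.
R = 3066 ÷ 21 = 146 mm.
Tread T = 634 − 2 × 146 = 342 mm (≥ 281 mm).
Treads = 21 − 1 = 20; going = 20 × 342 = 6840 mm.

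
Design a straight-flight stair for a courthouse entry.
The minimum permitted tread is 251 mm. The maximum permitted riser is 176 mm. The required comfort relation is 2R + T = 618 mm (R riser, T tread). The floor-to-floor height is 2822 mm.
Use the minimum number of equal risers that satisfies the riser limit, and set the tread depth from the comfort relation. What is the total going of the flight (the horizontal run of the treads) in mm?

4576 mm

⌈2822/176⌉ = 17 risers.
R = 2822 ÷ 17 = 166 mm.
From 2R + T = 618: T = 618 − 332 = 286 mm.
Treads = 17 − 1 = 16; going = 16 × 286 = 4576 mm.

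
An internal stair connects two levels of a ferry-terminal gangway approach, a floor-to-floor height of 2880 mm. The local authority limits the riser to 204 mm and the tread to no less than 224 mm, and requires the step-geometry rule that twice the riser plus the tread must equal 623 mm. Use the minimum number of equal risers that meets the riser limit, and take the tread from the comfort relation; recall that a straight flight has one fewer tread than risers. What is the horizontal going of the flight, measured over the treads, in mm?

2880 / 204 = 14.12, so 15 risers are needed.
R = 2880 ÷ 15 = 192 mm.
Tread T = 623 − 2 × 192 = 239 mm (≥ 224 mm).
15 risers give 14 treads; going = 14 × 239 = 3346 mm.

3346 mm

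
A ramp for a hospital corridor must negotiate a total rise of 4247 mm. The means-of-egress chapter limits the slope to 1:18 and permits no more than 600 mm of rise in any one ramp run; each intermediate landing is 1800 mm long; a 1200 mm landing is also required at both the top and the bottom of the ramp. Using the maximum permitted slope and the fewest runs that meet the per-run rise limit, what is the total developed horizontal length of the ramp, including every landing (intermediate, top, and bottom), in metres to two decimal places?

4247 / 600 = 7.08, so 8 ramp runs are needed. That means 7 intermediate landings.
Ramp run (horizontal) at 1:18: 4247 × 18 = 76446 mm.
7 intermediate landings contribute 7 × 1800 = 12600 mm.
Top and bottom landings: 2 × 1200 = 2400 mm.
Total = 76446 + 12600 + 2400 = 91446 mm.
= 91.45 m.

91.45 m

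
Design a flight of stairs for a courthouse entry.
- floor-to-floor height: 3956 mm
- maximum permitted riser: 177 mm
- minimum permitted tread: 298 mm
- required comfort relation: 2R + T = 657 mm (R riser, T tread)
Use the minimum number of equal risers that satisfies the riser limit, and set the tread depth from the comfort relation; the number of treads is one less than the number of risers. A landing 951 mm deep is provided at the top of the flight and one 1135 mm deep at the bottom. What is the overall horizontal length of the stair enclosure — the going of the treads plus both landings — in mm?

8972 mm

At most 177 each: 3956/177 = 22.35, giving 23 risers.
Riser R = 3956 / 23 = 172 mm, within the 177 mm limit.
Tread T = 657 − 2 × 172 = 313 mm (≥ 298 mm).
Going = (23 − 1) × 313 = 6886 mm.
Enclosure = 6886 + 951 + 1135 = 8972 mm.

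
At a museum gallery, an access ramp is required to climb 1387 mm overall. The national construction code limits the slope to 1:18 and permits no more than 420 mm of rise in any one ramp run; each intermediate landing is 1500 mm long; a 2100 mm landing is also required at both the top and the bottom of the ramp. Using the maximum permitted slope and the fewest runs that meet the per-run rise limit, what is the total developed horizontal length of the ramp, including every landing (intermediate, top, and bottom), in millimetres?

33666 mm

1387 / 420 = 3.302 → round up to 4 ramp runs. That means 3 intermediate landings.
Horizontal run for 1387 mm of rise at 1:18 is 1387 × 18 = 24966 mm.
3 intermediate landings contribute 3 × 1500 = 4500 mm.
Top and bottom landings: 2 × 2100 = 4200 mm.
Total = 24966 + 4500 + 4200 = 33666 mm.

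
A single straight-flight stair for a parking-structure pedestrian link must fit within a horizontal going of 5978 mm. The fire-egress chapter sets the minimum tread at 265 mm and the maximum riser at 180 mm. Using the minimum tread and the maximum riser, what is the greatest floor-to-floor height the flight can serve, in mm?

4140 mm

Treads that fit: ⌊5978 / 265⌋ = 22.
Risers = treads + 1 = 23.
Maximum height = 23 × 180 = 4140 mm.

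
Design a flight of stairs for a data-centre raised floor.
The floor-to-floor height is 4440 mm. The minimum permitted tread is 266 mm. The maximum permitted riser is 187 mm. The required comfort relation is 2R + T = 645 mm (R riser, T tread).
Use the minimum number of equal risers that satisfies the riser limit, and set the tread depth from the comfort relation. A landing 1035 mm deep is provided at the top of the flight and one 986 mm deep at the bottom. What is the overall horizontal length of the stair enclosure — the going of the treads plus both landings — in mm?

8346 mm

4440 / 187 = 23.743 → round up to 24 risers.
R = 4440 ÷ 24 = 185 mm.
T = 645 − 2·185 = 275 mm, which satisfies the 266 mm minimum.
Going = (24 − 1) × 275 = 6325 mm.
Add landings: 6325 + 1035 + 986 = 8346 mm.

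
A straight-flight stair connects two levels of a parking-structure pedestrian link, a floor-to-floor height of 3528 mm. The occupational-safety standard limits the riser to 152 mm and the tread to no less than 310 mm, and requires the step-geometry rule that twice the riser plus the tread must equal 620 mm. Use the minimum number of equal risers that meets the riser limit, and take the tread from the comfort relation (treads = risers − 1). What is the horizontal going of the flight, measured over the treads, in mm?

⌈3528/152⌉ = 24 risers.
Each riser is 3528/24 = 147 mm (≤ 152 mm).
Tread T = 620 − 2 × 147 = 326 mm (≥ 310 mm).
24 risers give 23 treads; going = 23 × 326 = 7498 mm.

7498 mm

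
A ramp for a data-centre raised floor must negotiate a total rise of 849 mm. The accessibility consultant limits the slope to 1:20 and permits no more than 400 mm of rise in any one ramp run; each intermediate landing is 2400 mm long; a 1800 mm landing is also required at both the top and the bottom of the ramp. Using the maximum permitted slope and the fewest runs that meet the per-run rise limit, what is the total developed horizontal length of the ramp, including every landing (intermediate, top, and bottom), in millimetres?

25380 mm

849 / 400 = 2.123 → round up to 3 ramp runs. That means 2 intermediate landings.
Horizontal run for 849 mm of rise at 1:20 is 849 × 20 = 16980 mm.
2 intermediate landings contribute 2 × 2400 = 4800 mm.
Top and bottom landings: 2 × 1800 = 3600 mm.
Total = 16980 + 4800 + 3600 = 25380 mm.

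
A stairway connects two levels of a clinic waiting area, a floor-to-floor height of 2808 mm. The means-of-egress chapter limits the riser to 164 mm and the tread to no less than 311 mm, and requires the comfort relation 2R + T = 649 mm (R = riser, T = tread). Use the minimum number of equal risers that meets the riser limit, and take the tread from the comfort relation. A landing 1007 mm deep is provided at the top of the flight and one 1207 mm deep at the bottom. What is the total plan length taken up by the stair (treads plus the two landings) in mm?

7943 mm

2808 / 164 = 17.12, so 18 risers are needed.
Each riser is 2808/18 = 156 mm (≤ 164 mm).
From 2R + T = 649: T = 649 − 312 = 337 mm.
Going = (18 − 1) × 337 = 5729 mm.
Add landings: 5729 + 1007 + 1207 = 7943 mm.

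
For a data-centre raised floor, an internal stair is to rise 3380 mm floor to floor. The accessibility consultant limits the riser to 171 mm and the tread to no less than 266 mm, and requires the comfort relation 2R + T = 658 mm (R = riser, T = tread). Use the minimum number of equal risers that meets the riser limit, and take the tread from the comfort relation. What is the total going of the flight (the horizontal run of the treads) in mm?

6080 mm

At most 171 each: 3380/171 = 19.77, giving 20 risers.
Riser R = 3380 / 20 = 169 mm, within the 171 mm limit.
T = 658 − 2·169 = 320 mm, which satisfies the 266 mm minimum.
Treads = 20 − 1 = 19; going = 19 × 320 = 6080 mm.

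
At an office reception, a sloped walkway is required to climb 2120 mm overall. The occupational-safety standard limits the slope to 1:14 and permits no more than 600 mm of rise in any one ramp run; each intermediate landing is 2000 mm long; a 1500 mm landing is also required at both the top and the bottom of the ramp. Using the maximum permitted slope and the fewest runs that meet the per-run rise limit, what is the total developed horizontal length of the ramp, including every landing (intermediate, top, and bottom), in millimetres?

⌈2120/600⌉ = 4 ramp runs. That means 3 intermediate landings.
Horizontal run for 2120 mm of rise at 1:14 is 2120 × 14 = 29680 mm.
Intermediate landings: 3 × 2000 = 6000 mm.
Top and bottom landings: 2 × 1500 = 3000 mm.
Total = 29680 + 6000 + 3000 = 38680 mm.

38680 mm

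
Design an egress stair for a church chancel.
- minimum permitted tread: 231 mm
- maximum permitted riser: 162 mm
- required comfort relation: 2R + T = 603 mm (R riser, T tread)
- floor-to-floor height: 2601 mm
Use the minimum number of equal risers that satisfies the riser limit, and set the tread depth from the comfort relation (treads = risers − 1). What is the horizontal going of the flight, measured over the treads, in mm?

4752 mm

⌈2601/162⌉ = 17 risers.
Each riser is 2601/17 = 153 mm (≤ 162 mm).
T = 603 − 2·153 = 297 mm, which satisfies the 231 mm minimum.
17 risers give 16 treads; going = 16 × 297 = 4752 mm.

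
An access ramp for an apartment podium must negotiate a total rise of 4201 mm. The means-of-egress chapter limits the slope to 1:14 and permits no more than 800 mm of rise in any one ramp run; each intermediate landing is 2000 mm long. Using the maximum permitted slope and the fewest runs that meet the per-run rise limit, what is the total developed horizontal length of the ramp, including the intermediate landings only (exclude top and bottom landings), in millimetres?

68814 mm

At most 800 each: 4201/800 = 5.25, giving 6 ramp runs. That means 5 intermediate landings.
Horizontal run for 4201 mm of rise at 1:14 is 4201 × 14 = 58814 mm.
5 intermediate landings contribute 5 × 2000 = 10000 mm.
Developed length = 58814 + 10000 = 68814 mm.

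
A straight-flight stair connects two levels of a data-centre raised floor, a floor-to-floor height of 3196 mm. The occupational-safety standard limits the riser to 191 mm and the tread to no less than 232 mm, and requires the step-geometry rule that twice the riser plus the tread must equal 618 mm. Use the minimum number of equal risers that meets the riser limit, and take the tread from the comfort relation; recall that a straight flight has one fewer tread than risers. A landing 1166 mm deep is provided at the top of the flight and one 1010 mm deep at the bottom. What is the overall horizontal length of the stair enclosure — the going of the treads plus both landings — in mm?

6048 mm

3196 / 191 = 16.73, so 17 risers are needed.
R = 3196 ÷ 17 = 188 mm.
T = 618 − 2·188 = 242 mm, which satisfies the 232 mm minimum.
Treads = 17 − 1 = 16; going = 16 × 242 = 3872 mm.
Enclosure = 3872 + 1166 + 1010 = 6048 mm.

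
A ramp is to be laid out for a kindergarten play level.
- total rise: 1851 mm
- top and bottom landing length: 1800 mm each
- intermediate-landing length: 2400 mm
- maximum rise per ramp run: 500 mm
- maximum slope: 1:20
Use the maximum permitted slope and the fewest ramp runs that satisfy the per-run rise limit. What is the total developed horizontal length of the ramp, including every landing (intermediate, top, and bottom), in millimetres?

47820 mm

1851 / 500 = 3.702 → round up to 4 ramp runs. That means 3 intermediate landings.
Ramp run (horizontal) at 1:20: 1851 × 20 = 37020 mm.
Intermediate landings: 3 × 2400 = 7200 mm.
Top and bottom landings: 2 × 1800 = 3600 mm.
Total = 37020 + 7200 + 3600 = 47820 mm.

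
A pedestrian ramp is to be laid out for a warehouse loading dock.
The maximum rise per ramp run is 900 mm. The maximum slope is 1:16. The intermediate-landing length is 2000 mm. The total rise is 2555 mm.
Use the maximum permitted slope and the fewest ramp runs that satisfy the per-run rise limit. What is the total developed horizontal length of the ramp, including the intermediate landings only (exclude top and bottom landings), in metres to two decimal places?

2555 / 900 = 2.839 → round up to 3 ramp runs. That means 2 intermediate landings.
Horizontal run for 2555 mm of rise at 1:16 is 2555 × 16 = 40880 mm.
2 intermediate landings contribute 2 × 2000 = 4000 mm.
Developed length = 40880 + 4000 = 44880 mm.
= 44.88 m.

44.88 m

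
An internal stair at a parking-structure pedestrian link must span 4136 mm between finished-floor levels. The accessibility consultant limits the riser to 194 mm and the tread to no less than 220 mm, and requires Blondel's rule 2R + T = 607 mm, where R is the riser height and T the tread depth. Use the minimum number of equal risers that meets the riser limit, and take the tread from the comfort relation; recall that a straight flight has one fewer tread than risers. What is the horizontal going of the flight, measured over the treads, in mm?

4136 / 194 = 21.32, so 22 risers are needed.
Riser R = 4136 / 22 = 188 mm, within the 194 mm limit.
T = 607 − 2·188 = 231 mm, which satisfies the 220 mm minimum.
22 risers give 21 treads; going = 21 × 231 = 4851 mm.

4851 mm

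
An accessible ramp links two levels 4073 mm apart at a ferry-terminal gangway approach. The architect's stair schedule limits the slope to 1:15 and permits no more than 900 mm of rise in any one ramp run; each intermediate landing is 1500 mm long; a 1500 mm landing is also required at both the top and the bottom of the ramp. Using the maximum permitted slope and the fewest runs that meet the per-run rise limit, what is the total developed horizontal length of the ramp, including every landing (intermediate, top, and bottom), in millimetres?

At most 900 each: 4073/900 = 4.53, giving 5 ramp runs. That means 4 intermediate landings.
Horizontal run for 4073 mm of rise at 1:15 is 4073 × 15 = 61095 mm.
Intermediate landings: 4 × 1500 = 6000 mm.
Top and bottom landings: 2 × 1500 = 3000 mm.
Total = 61095 + 6000 + 3000 = 70095 mm.

70095 mm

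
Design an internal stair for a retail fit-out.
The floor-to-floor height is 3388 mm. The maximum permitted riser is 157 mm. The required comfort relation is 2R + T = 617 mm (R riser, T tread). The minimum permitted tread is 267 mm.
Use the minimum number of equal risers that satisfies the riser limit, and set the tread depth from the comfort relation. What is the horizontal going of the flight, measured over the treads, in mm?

3388 / 157 = 21.580 → round up to 22 risers.
Each riser is 3388/22 = 154 mm (≤ 157 mm).
Tread T = 617 − 2 × 154 = 309 mm (≥ 267 mm).
Treads = 22 − 1 = 21; going = 21 × 309 = 6489 mm.

6489 mm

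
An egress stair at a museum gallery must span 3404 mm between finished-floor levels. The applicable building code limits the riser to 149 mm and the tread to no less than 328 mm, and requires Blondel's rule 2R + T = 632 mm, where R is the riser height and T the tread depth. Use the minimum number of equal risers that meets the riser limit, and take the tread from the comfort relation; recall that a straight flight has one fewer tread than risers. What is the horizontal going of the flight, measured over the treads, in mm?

7392 mm

⌈3404/149⌉ = 23 risers.
R = 3404 ÷ 23 = 148 mm.
From 2R + T = 632: T = 632 − 296 = 336 mm.
Going = (23 − 1) × 336 = 7392 mm.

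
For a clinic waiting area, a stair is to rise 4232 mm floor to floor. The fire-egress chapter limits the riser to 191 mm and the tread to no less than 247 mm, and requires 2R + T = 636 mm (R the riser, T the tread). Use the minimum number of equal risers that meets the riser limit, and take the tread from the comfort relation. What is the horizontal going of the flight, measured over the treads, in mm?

⌈4232/191⌉ = 23 risers.
R = 4232 ÷ 23 = 184 mm.
Tread T = 636 − 2 × 184 = 268 mm (≥ 247 mm).
Going = (23 − 1) × 268 = 5896 mm.

5896 mm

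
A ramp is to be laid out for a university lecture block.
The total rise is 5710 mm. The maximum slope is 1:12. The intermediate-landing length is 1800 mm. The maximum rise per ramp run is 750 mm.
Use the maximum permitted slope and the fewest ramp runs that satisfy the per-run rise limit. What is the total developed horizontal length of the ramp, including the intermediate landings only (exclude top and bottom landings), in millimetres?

5710 / 750 = 7.613 → round up to 8 ramp runs. That means 7 intermediate landings.
Ramp run (horizontal) at 1:12: 5710 × 12 = 68520 mm.
Intermediate landings: 7 × 1800 = 12600 mm.
Total developed length = 68520 + 12600 = 81120 mm.

81120 mm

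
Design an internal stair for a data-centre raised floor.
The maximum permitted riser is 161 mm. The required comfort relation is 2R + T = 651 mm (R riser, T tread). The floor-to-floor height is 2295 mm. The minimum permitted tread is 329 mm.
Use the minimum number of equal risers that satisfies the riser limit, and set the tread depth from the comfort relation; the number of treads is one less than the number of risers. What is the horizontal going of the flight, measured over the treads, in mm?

2295 / 161 = 14.25, so 15 risers are needed.
R = 2295 ÷ 15 = 153 mm.
Tread T = 651 − 2 × 153 = 345 mm (≥ 329 mm).
Treads = 15 − 1 = 14; going = 14 × 345 = 4830 mm.

4830 mm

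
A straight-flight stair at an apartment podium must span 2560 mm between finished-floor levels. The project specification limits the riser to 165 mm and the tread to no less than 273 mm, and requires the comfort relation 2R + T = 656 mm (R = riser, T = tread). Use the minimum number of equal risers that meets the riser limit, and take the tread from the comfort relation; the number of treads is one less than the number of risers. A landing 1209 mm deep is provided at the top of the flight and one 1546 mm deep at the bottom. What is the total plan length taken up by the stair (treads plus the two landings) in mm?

2560 / 165 = 15.52, so 16 risers are needed.
Each riser is 2560/16 = 160 mm (≤ 165 mm).
From 2R + T = 656: T = 656 − 320 = 336 mm.
Going = (16 − 1) × 336 = 5040 mm.
Add landings: 5040 + 1209 + 1546 = 7795 mm.

7795 mm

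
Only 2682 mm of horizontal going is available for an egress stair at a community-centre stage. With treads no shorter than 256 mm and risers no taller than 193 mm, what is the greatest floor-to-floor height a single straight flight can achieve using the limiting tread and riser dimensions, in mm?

2123 mm

2682 / 256 = 10.48, so 10 treads fit.
Risers = treads + 1 = 11.
Maximum height = 11 × 193 = 2123 mm.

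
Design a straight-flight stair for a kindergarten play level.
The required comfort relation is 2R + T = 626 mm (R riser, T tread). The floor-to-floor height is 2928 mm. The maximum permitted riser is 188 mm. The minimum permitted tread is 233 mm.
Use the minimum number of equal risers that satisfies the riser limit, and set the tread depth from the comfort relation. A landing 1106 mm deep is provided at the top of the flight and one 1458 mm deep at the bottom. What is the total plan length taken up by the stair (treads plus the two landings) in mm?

6464 mm

2928 / 188 = 15.574 → round up to 16 risers.
R = 2928 ÷ 16 = 183 mm.
T = 626 − 2·183 = 260 mm, which satisfies the 233 mm minimum.
Going = (16 − 1) × 260 = 3900 mm.
Enclosure = 3900 + 1106 + 1458 = 6464 mm.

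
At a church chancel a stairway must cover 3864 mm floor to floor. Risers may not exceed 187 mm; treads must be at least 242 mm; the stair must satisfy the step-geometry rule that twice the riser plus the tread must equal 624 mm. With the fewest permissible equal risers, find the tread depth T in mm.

3864 / 187 = 20.663 → round up to 21 risers.
Each riser is 3864/21 = 184 mm (≤ 187 mm).
T = 624 − 2·184 = 256 mm, which satisfies the 242 mm minimum.

256 mm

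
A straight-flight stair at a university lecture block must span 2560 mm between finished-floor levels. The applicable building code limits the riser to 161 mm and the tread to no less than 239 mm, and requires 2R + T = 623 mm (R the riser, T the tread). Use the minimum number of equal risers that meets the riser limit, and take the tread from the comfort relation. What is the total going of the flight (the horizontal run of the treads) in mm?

⌈2560/161⌉ = 16 risers.
Each riser is 2560/16 = 160 mm (≤ 161 mm).
Tread T = 623 − 2 × 160 = 303 mm (≥ 239 mm).
16 risers give 15 treads; going = 15 × 303 = 4545 mm.

4545 mm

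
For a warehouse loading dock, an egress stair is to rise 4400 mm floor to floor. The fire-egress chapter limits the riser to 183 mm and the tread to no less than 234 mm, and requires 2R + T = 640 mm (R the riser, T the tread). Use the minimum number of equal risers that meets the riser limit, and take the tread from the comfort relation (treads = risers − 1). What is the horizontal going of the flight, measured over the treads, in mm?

At most 183 each: 4400/183 = 24.04, giving 25 risers.
Riser R = 4400 / 25 = 176 mm, within the 183 mm limit.
T = 640 − 2·176 = 288 mm, which satisfies the 234 mm minimum.
25 risers give 24 treads; going = 24 × 288 = 6912 mm.

6912 mm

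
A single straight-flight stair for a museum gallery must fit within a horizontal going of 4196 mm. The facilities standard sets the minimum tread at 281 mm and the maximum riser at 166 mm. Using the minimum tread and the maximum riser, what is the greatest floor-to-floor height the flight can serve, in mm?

2490 mm

4196 / 281 = 14.93, so 14 treads fit.
Risers = treads + 1 = 15.
Maximum height = 15 × 166 = 2490 mm.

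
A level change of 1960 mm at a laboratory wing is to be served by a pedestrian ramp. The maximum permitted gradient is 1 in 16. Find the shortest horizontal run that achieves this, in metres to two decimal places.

Run = rise × 16 = 1960 × 16 = 31360 mm.
31360 mm = 31.36 m.

31.36 m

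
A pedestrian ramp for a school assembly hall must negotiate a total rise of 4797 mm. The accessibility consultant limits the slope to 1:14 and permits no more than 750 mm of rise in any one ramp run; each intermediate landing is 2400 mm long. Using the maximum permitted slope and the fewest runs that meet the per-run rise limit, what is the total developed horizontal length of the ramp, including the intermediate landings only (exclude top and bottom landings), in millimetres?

81558 mm

⌈4797/750⌉ = 7 ramp runs. That means 6 intermediate landings.
Ramp run (horizontal) at 1:14: 4797 × 14 = 67158 mm.
6 intermediate landings contribute 6 × 2400 = 14400 mm.
Developed length = 67158 + 14400 = 81558 mm.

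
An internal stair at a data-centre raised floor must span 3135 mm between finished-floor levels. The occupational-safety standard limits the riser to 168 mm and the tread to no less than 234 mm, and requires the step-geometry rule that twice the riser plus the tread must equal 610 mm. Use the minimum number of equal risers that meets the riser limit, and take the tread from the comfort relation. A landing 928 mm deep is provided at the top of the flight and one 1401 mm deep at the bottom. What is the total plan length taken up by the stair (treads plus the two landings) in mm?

7369 mm

3135 / 168 = 18.66, so 19 risers are needed.
R = 3135 ÷ 19 = 165 mm.
Tread T = 610 − 2 × 165 = 280 mm (≥ 234 mm).
Treads = 19 − 1 = 18; going = 18 × 280 = 5040 mm.
Enclosure = 5040 + 928 + 1401 = 7369 mm.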